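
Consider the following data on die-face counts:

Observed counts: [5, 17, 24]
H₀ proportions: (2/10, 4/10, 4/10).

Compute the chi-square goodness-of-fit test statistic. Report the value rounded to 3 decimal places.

test statistic = 3.728

n = 46; E_i = n·p_i = [9.20, 18.40, 18.40]
χ² = (5−9.20)²/9.20 + (17−18.40)²/18.40 + (24−18.40)²/18.40 = 3.7283
df = 2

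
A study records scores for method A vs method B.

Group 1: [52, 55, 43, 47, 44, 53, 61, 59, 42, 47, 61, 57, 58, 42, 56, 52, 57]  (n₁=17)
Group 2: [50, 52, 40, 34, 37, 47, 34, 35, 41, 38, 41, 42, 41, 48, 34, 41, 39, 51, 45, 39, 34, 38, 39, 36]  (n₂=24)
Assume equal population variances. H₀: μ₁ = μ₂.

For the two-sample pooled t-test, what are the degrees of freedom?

degrees of freedom = 39

df = n₁ + n₂ − 2 = 17 + 24 − 2 = 39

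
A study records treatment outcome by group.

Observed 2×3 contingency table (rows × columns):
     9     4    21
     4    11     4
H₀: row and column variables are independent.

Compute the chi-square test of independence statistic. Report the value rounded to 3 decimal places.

test statistic = 13.593

Row totals [34, 19], col totals [13, 15, 25], n=53
χ² = (9−8.34)²/8.34 + (4−9.62)²/9.62 + (21−16.04)²/16.04 + (4−4.66)²/4.66 + (11−5.38)²/5.38 + (4−8.96)²/8.96 = 13.5933
df = 2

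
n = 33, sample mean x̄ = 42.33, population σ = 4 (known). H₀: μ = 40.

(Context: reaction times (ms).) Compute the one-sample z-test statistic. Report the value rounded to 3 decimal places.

test statistic = 3.346

SE = σ/√n = 4/√33 = 0.6963
z = (x̄−μ₀)/SE = (42.33−40)/0.6963 = 3.3462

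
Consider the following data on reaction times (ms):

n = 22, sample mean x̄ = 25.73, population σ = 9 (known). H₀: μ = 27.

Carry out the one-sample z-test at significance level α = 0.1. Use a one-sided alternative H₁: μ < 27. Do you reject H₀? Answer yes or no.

reject H₀: no

SE = σ/√n = 9/√22 = 1.9188
z = (x̄−μ₀)/SE = (25.73−27)/1.9188 = -0.6619
p-value (one-sided, H₁ less) = 0.25403
At α=0.1: p ≥ α → fail to reject H₀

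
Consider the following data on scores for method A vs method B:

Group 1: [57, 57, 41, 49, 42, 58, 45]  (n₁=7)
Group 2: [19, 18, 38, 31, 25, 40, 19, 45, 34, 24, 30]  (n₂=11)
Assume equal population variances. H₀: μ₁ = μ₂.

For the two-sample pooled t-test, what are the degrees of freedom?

degrees of freedom = 16

df = n₁ + n₂ − 2 = 7 + 11 − 2 = 16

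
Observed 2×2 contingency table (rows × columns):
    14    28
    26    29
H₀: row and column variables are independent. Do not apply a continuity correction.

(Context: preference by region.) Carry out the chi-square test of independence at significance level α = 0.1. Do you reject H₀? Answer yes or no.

reject H₀: no

Row totals [42, 55], col totals [40, 57], n=97
χ² = (14−17.32)²/17.32 + (28−24.68)²/24.68 + (26−22.68)²/22.68 + (29−32.32)²/32.32 = 1.9096
df = 1
p-value (upper-tail) = 0.16701
At α=0.1: p ≥ α → fail to reject H₀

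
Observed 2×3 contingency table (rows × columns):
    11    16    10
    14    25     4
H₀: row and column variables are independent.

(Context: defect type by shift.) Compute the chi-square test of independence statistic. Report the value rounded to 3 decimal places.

test statistic = 4.482

Row totals [37, 43], col totals [25, 41, 14], n=80
χ² = (11−11.56)²/11.56 + (16−18.96)²/18.96 + (10−6.47)²/6.47 + (14−13.44)²/13.44 + (25−22.04)²/22.04 + (4−7.53)²/7.53 = 4.4823
df = 2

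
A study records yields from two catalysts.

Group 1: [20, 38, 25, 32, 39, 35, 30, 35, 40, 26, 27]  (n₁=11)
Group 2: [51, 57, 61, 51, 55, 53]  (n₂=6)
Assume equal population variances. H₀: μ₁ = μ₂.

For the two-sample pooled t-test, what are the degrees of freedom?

degrees of freedom = 15

df = n₁ + n₂ − 2 = 11 + 6 − 2 = 15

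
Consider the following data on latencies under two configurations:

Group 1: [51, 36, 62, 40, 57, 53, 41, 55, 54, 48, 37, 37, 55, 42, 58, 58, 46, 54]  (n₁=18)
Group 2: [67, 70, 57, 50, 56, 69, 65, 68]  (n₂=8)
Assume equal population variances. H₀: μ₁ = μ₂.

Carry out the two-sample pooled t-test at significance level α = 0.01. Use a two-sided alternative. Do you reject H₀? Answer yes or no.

reject H₀: yes

x̄₁=49.111, s₁=8.394, n₁=18
x̄₂=62.750, s₂=7.402, n₂=8
s_p² = [17·8.394² + 7·7.402²]/24 = 65.8866
SE = √(s_p²·(1/18+1/8)) = 3.4491
t = (49.111−62.750)/3.4491 = -3.9543
df = 24
p-value (two-sided) = 0.00059
At α=0.01: p < α → reject H₀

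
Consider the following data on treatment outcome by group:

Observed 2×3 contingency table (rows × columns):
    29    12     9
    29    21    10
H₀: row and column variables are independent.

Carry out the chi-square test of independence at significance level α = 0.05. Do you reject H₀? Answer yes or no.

reject H₀: no

Row totals [50, 60], col totals [58, 33, 19], n=110
χ² = (29−26.36)²/26.36 + (12−15.00)²/15.00 + (9−8.64)²/8.64 + (29−31.64)²/31.64 + (21−18.00)²/18.00 + (10−10.36)²/10.36 = 1.6114
df = 2
p-value (upper-tail) = 0.44677
At α=0.05: p ≥ α → fail to reject H₀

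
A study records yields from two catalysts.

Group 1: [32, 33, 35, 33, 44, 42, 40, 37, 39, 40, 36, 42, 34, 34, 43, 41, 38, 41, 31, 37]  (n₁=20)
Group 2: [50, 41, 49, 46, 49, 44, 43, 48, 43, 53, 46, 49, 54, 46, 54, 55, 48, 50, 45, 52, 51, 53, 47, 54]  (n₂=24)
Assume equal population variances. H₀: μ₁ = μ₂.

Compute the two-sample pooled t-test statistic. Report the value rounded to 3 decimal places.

x̄₁=37.600, s₁=3.966, n₁=20
x̄₂=48.750, s₂=3.992, n₂=24
s_p² = [19·3.966² + 23·3.992²]/42 = 15.8405
SE = √(s_p²·(1/20+1/24)) = 1.2050
t = (37.600−48.750)/1.2050 = -9.2531
df = 42

test statistic = -9.253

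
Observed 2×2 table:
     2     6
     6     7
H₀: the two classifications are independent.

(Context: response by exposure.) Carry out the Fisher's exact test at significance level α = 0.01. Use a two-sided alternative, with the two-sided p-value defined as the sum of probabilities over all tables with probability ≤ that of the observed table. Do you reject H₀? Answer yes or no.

Margins: r₁=8, r₂=13, c₁=8, c₂=13, n=21
p_obs = C(8,2)·C(13,6)/C(21,8); sum pmf over tables with pmf ≤ p_obs
p-value (two-sided) = 0.39986
At α=0.01: p ≥ α → fail to reject H₀

reject H₀: no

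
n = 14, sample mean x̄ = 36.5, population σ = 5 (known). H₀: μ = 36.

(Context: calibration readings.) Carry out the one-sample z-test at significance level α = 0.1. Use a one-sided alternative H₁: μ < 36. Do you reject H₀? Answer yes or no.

reject H₀: no

SE = σ/√n = 5/√14 = 1.3363
z = (x̄−μ₀)/SE = (36.5−36)/1.3363 = 0.3742
p-value (one-sided, H₁ less) = 0.64586
At α=0.1: p ≥ α → fail to reject H₀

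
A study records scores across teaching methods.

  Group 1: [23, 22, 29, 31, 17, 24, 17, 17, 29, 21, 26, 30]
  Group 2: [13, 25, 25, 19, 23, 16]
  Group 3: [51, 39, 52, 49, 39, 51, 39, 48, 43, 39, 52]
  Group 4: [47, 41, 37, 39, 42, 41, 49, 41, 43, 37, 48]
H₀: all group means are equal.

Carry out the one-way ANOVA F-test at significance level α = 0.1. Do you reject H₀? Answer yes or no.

Group means [23.83, 20.17, 45.64, 42.27], grand mean 34.350
SSB = Σnᵢ(x̄ᵢ−x̄)² = 4625.873; SSW = ΣΣ(x−x̄ᵢ)² = 935.227
MSB = 4625.873/3 = 1541.9576; MSW = 935.227/36 = 25.9785
F = MSB/MSW = 59.3551
df = (3, 36)
p-value (upper-tail) = 0.00000
At α=0.1: p < α → reject H₀

reject H₀: yes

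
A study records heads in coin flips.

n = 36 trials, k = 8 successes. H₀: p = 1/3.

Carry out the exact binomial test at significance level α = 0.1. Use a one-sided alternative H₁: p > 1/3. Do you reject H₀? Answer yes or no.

Exact binomial: n=36, k=8, p₀=1/3=0.3333
P(X≥8) from Σ C(n,i)·p₀^i·(1−p₀)^(n−i)
p-value (one-sided, H₁ greater) = 0.94864
At α=0.1: p ≥ α → fail to reject H₀

reject H₀: no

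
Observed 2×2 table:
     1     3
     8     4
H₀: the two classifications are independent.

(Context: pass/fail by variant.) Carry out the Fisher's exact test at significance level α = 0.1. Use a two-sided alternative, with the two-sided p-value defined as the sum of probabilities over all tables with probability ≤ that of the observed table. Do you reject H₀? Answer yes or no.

reject H₀: no

Margins: r₁=4, r₂=12, c₁=9, c₂=7, n=16
p_obs = C(4,1)·C(12,8)/C(16,9); sum pmf over tables with pmf ≤ p_obs
p-value (two-sided) = 0.26154
At α=0.1: p ≥ α → fail to reject H₀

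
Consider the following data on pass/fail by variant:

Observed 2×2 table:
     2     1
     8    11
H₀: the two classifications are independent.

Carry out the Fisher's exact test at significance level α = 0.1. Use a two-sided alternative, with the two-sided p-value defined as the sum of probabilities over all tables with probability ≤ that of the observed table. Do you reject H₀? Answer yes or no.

reject H₀: no

Margins: r₁=3, r₂=19, c₁=10, c₂=12, n=22
p_obs = C(3,2)·C(19,8)/C(22,10); sum pmf over tables with pmf ≤ p_obs
p-value (two-sided) = 0.57143
At α=0.1: p ≥ α → fail to reject H₀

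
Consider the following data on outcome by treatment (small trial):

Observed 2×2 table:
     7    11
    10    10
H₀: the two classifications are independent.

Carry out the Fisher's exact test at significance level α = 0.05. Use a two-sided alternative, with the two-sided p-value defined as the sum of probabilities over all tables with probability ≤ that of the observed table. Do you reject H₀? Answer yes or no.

reject H₀: no

Margins: r₁=18, r₂=20, c₁=17, c₂=21, n=38
p_obs = C(18,7)·C(20,10)/C(38,17); sum pmf over tables with pmf ≤ p_obs
p-value (two-sided) = 0.53184
At α=0.05: p ≥ α → fail to reject H₀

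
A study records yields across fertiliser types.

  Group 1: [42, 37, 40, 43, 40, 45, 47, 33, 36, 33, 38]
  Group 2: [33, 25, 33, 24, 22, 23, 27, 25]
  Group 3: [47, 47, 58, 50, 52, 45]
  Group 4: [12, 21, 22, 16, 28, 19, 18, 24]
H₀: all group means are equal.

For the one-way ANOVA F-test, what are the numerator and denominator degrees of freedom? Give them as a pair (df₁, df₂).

degrees of freedom = [3, 29]

k = 4 groups, N = 33 total
df = (k−1, N−k) = (4−1, 33−4) = (3, 29)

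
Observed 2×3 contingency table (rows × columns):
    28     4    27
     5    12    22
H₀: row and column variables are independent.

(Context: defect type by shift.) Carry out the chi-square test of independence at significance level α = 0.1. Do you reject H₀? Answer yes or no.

reject H₀: yes

Row totals [59, 39], col totals [33, 16, 49], n=98
χ² = (28−19.87)²/19.87 + (4−9.63)²/9.63 + (27−29.50)²/29.50 + (5−13.13)²/13.13 + (12−6.37)²/6.37 + (22−19.50)²/19.50 = 17.1742
df = 2
p-value (upper-tail) = 0.00019
At α=0.1: p < α → reject H₀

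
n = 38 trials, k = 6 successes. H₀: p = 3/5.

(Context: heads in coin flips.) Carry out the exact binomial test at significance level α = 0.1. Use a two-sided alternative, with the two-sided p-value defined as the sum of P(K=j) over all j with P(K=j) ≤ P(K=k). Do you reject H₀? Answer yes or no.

reject H₀: yes

Exact binomial: n=38, k=6, p₀=3/5=0.6000
P(X=j) = C(n,j)·p₀^j·(1−p₀)^(n−j); p = Σ P(X=j) over j with P(X=j) ≤ P(X=6)
p-value (two-sided) = 0.00000
At α=0.1: p < α → reject H₀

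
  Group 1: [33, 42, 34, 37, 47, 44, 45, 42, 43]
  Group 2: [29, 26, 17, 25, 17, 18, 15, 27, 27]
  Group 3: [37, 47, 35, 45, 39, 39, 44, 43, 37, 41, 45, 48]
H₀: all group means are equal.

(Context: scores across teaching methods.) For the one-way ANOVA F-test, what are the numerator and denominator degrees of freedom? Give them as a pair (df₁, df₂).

k = 3 groups, N = 30 total
df = (k−1, N−k) = (3−1, 30−3) = (2, 27)

degrees of freedom = [2, 27]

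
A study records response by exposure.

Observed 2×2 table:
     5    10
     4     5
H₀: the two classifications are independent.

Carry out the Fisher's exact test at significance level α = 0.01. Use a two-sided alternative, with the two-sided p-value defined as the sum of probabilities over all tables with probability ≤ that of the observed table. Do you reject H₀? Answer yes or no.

Margins: r₁=15, r₂=9, c₁=9, c₂=15, n=24
p_obs = C(15,5)·C(9,4)/C(24,9); sum pmf over tables with pmf ≤ p_obs
p-value (two-sided) = 0.67846
At α=0.01: p ≥ α → fail to reject H₀

reject H₀: no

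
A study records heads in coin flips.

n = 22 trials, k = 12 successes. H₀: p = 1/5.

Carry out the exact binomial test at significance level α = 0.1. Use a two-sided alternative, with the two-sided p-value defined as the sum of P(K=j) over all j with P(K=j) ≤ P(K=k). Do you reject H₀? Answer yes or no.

Exact binomial: n=22, k=12, p₀=1/5=0.2000
P(X=j) = C(n,j)·p₀^j·(1−p₀)^(n−j); p = Σ P(X=j) over j with P(X=j) ≤ P(X=12)
p-value (two-sided) = 0.00035
At α=0.1: p < α → reject H₀

reject H₀: yes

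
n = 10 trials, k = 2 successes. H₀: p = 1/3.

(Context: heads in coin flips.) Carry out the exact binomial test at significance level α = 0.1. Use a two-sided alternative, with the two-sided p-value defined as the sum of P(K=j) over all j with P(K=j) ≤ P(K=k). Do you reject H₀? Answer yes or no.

reject H₀: no

Exact binomial: n=10, k=2, p₀=1/3=0.3333
P(X=j) = C(n,j)·p₀^j·(1−p₀)^(n−j); p = Σ P(X=j) over j with P(X=j) ≤ P(X=2)
p-value (two-sided) = 0.51227
At α=0.1: p ≥ α → fail to reject H₀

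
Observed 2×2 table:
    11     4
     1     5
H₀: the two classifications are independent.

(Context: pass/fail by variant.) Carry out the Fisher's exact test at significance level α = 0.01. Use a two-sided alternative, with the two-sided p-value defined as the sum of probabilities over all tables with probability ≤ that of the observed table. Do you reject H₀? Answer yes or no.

Margins: r₁=15, r₂=6, c₁=12, c₂=9, n=21
p_obs = C(15,11)·C(6,1)/C(21,12); sum pmf over tables with pmf ≤ p_obs
p-value (two-sided) = 0.04644
At α=0.01: p ≥ α → fail to reject H₀

reject H₀: no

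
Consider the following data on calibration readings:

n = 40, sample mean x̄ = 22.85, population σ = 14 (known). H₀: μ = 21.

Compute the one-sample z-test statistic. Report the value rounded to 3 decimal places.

test statistic = 0.836

SE = σ/√n = 14/√40 = 2.2136
z = (x̄−μ₀)/SE = (22.85−21)/2.2136 = 0.8357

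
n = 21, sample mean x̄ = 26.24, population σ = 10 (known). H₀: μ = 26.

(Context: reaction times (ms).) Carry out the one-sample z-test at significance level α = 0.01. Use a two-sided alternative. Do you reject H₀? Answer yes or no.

reject H₀: no

SE = σ/√n = 10/√21 = 2.1822
z = (x̄−μ₀)/SE = (26.24−26)/2.1822 = 0.1100
p-value (two-sided) = 0.91242
At α=0.01: p ≥ α → fail to reject H₀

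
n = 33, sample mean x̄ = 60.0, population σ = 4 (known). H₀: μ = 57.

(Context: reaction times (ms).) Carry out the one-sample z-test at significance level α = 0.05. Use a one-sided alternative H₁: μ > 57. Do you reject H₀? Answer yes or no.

SE = σ/√n = 4/√33 = 0.6963
z = (x̄−μ₀)/SE = (60.0−57)/0.6963 = 4.3084
p-value (one-sided, H₁ greater) = 0.00001
At α=0.05: p < α → reject H₀

reject H₀: yes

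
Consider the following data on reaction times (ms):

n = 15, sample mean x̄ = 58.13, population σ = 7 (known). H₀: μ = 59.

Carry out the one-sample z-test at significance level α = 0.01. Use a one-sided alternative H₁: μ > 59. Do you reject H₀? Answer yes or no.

SE = σ/√n = 7/√15 = 1.8074
z = (x̄−μ₀)/SE = (58.13−59)/1.8074 = -0.4814
p-value (one-sided, H₁ greater) = 0.68487
At α=0.01: p ≥ α → fail to reject H₀

reject H₀: no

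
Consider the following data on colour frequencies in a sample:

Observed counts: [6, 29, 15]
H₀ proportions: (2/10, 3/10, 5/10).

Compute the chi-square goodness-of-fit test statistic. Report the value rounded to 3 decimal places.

test statistic = 18.667

n = 50; E_i = n·p_i = [10.00, 15.00, 25.00]
χ² = (6−10.00)²/10.00 + (29−15.00)²/15.00 + (15−25.00)²/25.00 = 18.6667
df = 2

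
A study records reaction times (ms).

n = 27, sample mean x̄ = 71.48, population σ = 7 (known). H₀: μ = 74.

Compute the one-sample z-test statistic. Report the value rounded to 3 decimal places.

SE = σ/√n = 7/√27 = 1.3472
z = (x̄−μ₀)/SE = (71.48−74)/1.3472 = -1.8706

test statistic = -1.871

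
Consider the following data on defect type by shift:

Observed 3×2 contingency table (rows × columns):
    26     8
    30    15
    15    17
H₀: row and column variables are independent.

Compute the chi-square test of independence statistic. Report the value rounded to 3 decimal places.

test statistic = 6.504

Row totals [34, 45, 32], col totals [71, 40], n=111
χ² = (26−21.75)²/21.75 + (8−12.25)²/12.25 + (30−28.78)²/28.78 + (15−16.22)²/16.22 + (15−20.47)²/20.47 + (17−11.53)²/11.53 = 6.5040
df = 2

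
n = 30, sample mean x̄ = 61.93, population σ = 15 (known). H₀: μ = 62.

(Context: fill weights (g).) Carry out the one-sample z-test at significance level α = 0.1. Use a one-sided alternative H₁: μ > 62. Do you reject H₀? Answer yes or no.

reject H₀: no

SE = σ/√n = 15/√30 = 2.7386
z = (x̄−μ₀)/SE = (61.93−62)/2.7386 = -0.0256
p-value (one-sided, H₁ greater) = 0.51020
At α=0.1: p ≥ α → fail to reject H₀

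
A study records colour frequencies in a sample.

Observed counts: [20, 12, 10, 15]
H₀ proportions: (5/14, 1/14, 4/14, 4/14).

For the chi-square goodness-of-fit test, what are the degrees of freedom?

degrees of freedom = 3

df = k − 1 = 4 − 1 = 3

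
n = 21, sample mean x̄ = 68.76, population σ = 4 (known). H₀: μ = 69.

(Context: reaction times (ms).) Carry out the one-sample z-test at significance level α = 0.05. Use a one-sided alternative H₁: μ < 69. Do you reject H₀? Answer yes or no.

reject H₀: no

SE = σ/√n = 4/√21 = 0.8729
z = (x̄−μ₀)/SE = (68.76−69)/0.8729 = -0.2750
p-value (one-sided, H₁ less) = 0.39168
At α=0.05: p ≥ α → fail to reject H₀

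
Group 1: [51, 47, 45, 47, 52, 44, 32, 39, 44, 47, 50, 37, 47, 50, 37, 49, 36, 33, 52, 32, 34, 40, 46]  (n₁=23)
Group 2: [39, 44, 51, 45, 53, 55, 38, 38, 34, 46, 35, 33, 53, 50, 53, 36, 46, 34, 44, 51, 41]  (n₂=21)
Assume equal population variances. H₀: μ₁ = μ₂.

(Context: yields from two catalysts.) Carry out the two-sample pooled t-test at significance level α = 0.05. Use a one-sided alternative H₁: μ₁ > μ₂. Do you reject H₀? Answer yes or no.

x̄₁=43.087, s₁=6.768, n₁=23
x̄₂=43.762, s₂=7.341, n₂=21
s_p² = [22·6.768² + 20·7.341²]/42 = 49.6580
SE = √(s_p²·(1/23+1/21)) = 2.1269
t = (43.087−43.762)/2.1269 = -0.3173
df = 42
p-value (one-sided, H₁ greater) = 0.62372
At α=0.05: p ≥ α → fail to reject H₀

reject H₀: no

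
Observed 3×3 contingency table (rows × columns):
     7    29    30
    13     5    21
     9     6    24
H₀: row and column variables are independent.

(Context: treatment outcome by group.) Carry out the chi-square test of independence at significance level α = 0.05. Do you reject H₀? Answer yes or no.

reject H₀: yes

Row totals [66, 39, 39], col totals [29, 40, 75], n=144
χ² = (7−13.29)²/13.29 + (29−18.33)²/18.33 + (30−34.38)²/34.38 + (13−7.85)²/7.85 + (5−10.83)²/10.83 + (21−20.31)²/20.31 + (9−7.85)²/7.85 + (6−10.83)²/10.83 + (24−20.31)²/20.31 = 19.2698
df = 4
p-value (upper-tail) = 0.00070
At α=0.05: p < α → reject H₀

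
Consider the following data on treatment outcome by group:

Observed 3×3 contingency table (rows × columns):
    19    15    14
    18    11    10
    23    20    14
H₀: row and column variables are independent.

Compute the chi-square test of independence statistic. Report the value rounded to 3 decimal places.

Row totals [48, 39, 57], col totals [60, 46, 38], n=144
χ² = (19−20.00)²/20.00 + (15−15.33)²/15.33 + (14−12.67)²/12.67 + (18−16.25)²/16.25 + (11−12.46)²/12.46 + (10−10.29)²/10.29 + (23−23.75)²/23.75 + (20−18.21)²/18.21 + (14−15.04)²/15.04 = 0.8372
df = 4

test statistic = 0.837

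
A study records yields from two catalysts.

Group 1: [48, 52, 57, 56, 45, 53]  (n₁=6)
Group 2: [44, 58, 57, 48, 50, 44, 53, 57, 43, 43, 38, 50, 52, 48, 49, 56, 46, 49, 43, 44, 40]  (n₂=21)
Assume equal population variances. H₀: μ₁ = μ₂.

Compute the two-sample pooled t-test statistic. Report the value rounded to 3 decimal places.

test statistic = 1.414

x̄₁=51.833, s₁=4.622, n₁=6
x̄₂=48.190, s₂=5.776, n₂=21
s_p² = [5·4.622² + 20·5.776²]/25 = 30.9629
SE = √(s_p²·(1/6+1/21)) = 2.5758
t = (51.833−48.190)/2.5758 = 1.4142
df = 25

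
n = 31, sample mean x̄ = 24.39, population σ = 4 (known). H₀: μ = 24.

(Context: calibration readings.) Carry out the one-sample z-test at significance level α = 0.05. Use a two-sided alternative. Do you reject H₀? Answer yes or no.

reject H₀: no

SE = σ/√n = 4/√31 = 0.7184
z = (x̄−μ₀)/SE = (24.39−24)/0.7184 = 0.5429
p-value (two-sided) = 0.58723
At α=0.05: p ≥ α → fail to reject H₀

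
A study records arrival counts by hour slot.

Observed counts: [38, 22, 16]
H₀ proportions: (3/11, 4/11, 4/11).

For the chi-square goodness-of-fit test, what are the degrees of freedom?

degrees of freedom = 2

df = k − 1 = 3 − 1 = 2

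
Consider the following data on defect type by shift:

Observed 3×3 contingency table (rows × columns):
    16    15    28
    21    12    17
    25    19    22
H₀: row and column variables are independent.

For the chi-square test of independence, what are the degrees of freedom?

df = (r−1)(c−1) = (3−1)·(3−1) = 4

degrees of freedom = 4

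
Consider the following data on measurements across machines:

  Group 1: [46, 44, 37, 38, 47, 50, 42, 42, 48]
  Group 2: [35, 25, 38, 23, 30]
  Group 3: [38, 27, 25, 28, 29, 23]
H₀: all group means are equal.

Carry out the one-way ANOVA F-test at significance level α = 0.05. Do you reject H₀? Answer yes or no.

Group means [43.78, 30.20, 28.33], grand mean 35.750
SSB = Σnᵢ(x̄ᵢ−x̄)² = 1064.061; SSW = ΣΣ(x−x̄ᵢ)² = 455.689
MSB = 1064.061/2 = 532.0306; MSW = 455.689/17 = 26.8052
F = MSB/MSW = 19.8480
df = (2, 17)
p-value (upper-tail) = 0.00004
At α=0.05: p < α → reject H₀

reject H₀: yes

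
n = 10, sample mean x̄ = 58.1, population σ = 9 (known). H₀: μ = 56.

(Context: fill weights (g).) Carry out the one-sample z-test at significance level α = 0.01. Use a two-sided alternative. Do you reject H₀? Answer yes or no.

reject H₀: no

SE = σ/√n = 9/√10 = 2.8460
z = (x̄−μ₀)/SE = (58.1−56)/2.8460 = 0.7379
p-value (two-sided) = 0.46060
At α=0.01: p ≥ α → fail to reject H₀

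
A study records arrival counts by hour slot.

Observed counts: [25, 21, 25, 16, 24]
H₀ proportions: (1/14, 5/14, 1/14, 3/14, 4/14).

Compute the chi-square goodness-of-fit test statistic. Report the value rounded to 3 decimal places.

n = 111; E_i = n·p_i = [7.93, 39.64, 7.93, 23.79, 31.71]
χ² = (25−7.93)²/7.93 + (21−39.64)²/39.64 + (25−7.93)²/7.93 + (16−23.79)²/23.79 + (24−31.71)²/31.71 = 86.7069
df = 4

test statistic = 86.707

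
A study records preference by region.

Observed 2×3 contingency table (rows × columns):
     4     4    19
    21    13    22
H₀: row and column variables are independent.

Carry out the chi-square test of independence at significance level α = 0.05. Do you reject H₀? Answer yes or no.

reject H₀: yes

Row totals [27, 56], col totals [25, 17, 41], n=83
χ² = (4−8.13)²/8.13 + (4−5.53)²/5.53 + (19−13.34)²/13.34 + (21−16.87)²/16.87 + (13−11.47)²/11.47 + (22−27.66)²/27.66 = 7.3033
df = 2
p-value (upper-tail) = 0.02595
At α=0.05: p < α → reject H₀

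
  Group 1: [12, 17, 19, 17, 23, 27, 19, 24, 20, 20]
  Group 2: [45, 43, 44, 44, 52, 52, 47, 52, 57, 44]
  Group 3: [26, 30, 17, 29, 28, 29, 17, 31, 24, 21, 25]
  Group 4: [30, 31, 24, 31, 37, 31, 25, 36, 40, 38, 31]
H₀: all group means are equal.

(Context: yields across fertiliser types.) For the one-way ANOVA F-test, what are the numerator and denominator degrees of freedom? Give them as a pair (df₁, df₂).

k = 4 groups, N = 42 total
df = (k−1, N−k) = (4−1, 42−4) = (3, 38)

degrees of freedom = [3, 38]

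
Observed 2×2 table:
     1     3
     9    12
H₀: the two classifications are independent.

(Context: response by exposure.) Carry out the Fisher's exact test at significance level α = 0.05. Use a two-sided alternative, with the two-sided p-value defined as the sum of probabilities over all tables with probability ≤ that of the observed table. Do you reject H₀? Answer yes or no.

Margins: r₁=4, r₂=21, c₁=10, c₂=15, n=25
p_obs = C(4,1)·C(21,9)/C(25,10); sum pmf over tables with pmf ≤ p_obs
p-value (two-sided) = 0.62648
At α=0.05: p ≥ α → fail to reject H₀

reject H₀: no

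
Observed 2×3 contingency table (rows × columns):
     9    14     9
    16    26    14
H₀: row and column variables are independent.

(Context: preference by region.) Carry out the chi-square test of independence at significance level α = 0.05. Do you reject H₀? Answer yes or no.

Row totals [32, 56], col totals [25, 40, 23], n=88
χ² = (9−9.09)²/9.09 + (14−14.55)²/14.55 + (9−8.36)²/8.36 + (16−15.91)²/15.91 + (26−25.45)²/25.45 + (14−14.64)²/14.64 = 0.1097
df = 2
p-value (upper-tail) = 0.94665
At α=0.05: p ≥ α → fail to reject H₀

reject H₀: no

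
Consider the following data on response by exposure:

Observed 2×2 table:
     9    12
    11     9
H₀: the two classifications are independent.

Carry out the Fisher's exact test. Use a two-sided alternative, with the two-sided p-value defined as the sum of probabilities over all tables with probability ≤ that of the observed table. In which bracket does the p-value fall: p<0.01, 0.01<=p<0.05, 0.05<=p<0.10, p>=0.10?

p-value bracket: p>=0.10

Margins: r₁=21, r₂=20, c₁=20, c₂=21, n=41
p_obs = C(21,9)·C(20,11)/C(41,20); sum pmf over tables with pmf ≤ p_obs
p-value (two-sided) = 0.53774
→ bracket: p>=0.10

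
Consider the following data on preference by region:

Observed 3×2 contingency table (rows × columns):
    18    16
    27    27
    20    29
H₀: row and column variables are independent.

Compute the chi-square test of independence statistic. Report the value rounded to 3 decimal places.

test statistic = 1.417

Row totals [34, 54, 49], col totals [65, 72], n=137
χ² = (18−16.13)²/16.13 + (16−17.87)²/17.87 + (27−25.62)²/25.62 + (27−28.38)²/28.38 + (20−23.25)²/23.25 + (29−25.75)²/25.75 = 1.4167
df = 2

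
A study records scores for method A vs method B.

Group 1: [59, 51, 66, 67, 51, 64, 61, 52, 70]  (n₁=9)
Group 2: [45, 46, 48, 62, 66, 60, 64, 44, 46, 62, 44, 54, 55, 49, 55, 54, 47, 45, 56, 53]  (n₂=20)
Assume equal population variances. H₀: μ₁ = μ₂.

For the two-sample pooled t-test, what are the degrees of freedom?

degrees of freedom = 27

df = n₁ + n₂ − 2 = 9 + 20 − 2 = 27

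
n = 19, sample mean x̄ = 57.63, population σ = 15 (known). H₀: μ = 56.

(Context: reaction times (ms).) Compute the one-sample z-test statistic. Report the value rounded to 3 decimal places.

SE = σ/√n = 15/√19 = 3.4412
z = (x̄−μ₀)/SE = (57.63−56)/3.4412 = 0.4737

test statistic = 0.474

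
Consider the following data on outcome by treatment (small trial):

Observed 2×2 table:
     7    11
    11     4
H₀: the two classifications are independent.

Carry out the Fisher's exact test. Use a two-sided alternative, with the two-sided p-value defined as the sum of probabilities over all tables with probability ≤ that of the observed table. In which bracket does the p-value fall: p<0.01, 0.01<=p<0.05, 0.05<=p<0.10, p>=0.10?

p-value bracket: 0.05<=p<0.10

Margins: r₁=18, r₂=15, c₁=18, c₂=15, n=33
p_obs = C(18,7)·C(15,11)/C(33,18); sum pmf over tables with pmf ≤ p_obs
p-value (two-sided) = 0.08015
→ bracket: 0.05<=p<0.10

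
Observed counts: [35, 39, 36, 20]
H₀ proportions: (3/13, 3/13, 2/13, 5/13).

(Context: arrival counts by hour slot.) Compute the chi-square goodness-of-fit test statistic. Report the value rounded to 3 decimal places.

n = 130; E_i = n·p_i = [30.00, 30.00, 20.00, 50.00]
χ² = (35−30.00)²/30.00 + (39−30.00)²/30.00 + (36−20.00)²/20.00 + (20−50.00)²/50.00 = 34.3333
df = 3

test statistic = 34.333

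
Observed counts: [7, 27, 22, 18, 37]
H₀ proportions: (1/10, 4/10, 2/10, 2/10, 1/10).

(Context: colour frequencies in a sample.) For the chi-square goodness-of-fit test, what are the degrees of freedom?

df = k − 1 = 5 − 1 = 4

degrees of freedom = 4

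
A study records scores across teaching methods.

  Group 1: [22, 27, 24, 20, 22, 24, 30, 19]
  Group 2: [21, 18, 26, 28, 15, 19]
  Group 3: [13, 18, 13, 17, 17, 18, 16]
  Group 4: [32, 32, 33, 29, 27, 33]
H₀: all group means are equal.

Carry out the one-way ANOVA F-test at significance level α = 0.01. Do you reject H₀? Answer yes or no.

Group means [23.50, 21.17, 16.00, 31.00], grand mean 22.704
SSB = Σnᵢ(x̄ᵢ−x̄)² = 746.796; SSW = ΣΣ(x−x̄ᵢ)² = 272.833
MSB = 746.796/3 = 248.9321; MSW = 272.833/23 = 11.8623
F = MSB/MSW = 20.9851
df = (3, 23)
p-value (upper-tail) = 0.00000
At α=0.01: p < α → reject H₀

reject H₀: yes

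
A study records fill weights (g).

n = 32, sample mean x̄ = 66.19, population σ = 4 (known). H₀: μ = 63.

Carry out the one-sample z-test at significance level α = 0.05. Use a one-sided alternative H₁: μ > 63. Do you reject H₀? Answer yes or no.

SE = σ/√n = 4/√32 = 0.7071
z = (x̄−μ₀)/SE = (66.19−63)/0.7071 = 4.5113
p-value (one-sided, H₁ greater) = 0.00000
At α=0.05: p < α → reject H₀

reject H₀: yes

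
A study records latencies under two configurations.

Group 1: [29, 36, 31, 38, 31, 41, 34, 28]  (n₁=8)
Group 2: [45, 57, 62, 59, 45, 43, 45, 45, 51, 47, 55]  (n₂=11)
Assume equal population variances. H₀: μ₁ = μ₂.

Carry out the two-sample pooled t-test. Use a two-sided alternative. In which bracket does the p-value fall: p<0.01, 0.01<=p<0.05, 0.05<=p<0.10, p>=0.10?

x̄₁=33.500, s₁=4.567, n₁=8
x̄₂=50.364, s₂=6.757, n₂=11
s_p² = [7·4.567² + 10·6.757²]/17 = 35.4439
SE = √(s_p²·(1/8+1/11)) = 2.7663
t = (33.500−50.364)/2.7663 = -6.0960
df = 17
p-value (two-sided) = 0.00001
→ bracket: p<0.01

p-value bracket: p<0.01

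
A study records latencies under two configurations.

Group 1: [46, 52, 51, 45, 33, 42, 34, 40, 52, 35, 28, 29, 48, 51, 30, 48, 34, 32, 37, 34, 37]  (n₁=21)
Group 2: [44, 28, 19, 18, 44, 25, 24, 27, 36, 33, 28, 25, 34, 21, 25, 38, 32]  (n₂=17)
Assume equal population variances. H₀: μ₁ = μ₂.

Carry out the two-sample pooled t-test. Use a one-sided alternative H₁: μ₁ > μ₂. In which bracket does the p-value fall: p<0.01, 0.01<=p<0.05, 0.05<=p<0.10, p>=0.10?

x̄₁=39.905, s₁=8.221, n₁=21
x̄₂=29.471, s₂=7.867, n₂=17
s_p² = [20·8.221² + 16·7.867²]/36 = 65.0568
SE = √(s_p²·(1/21+1/17)) = 2.6315
t = (39.905−29.471)/2.6315 = 3.9651
df = 36
p-value (one-sided, H₁ greater) = 0.00017
→ bracket: p<0.01

p-value bracket: p<0.01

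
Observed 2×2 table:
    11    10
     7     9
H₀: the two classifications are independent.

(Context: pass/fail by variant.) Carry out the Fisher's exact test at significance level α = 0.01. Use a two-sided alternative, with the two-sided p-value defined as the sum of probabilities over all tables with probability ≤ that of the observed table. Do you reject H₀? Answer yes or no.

Margins: r₁=21, r₂=16, c₁=18, c₂=19, n=37
p_obs = C(21,11)·C(16,7)/C(37,18); sum pmf over tables with pmf ≤ p_obs
p-value (two-sided) = 0.74314
At α=0.01: p ≥ α → fail to reject H₀

reject H₀: no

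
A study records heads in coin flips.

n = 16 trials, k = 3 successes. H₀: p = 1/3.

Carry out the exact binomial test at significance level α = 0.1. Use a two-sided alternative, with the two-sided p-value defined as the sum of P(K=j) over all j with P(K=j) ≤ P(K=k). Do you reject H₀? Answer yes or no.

Exact binomial: n=16, k=3, p₀=1/3=0.3333
P(X=j) = C(n,j)·p₀^j·(1−p₀)^(n−j); p = Σ P(X=j) over j with P(X=j) ≤ P(X=3)
p-value (two-sided) = 0.29245
At α=0.1: p ≥ α → fail to reject H₀

reject H₀: no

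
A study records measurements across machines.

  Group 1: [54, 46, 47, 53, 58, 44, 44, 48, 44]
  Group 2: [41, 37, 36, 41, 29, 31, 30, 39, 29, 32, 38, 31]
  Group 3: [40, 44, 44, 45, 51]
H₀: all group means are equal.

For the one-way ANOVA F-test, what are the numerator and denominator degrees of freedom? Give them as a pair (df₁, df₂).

degrees of freedom = [2, 23]

k = 3 groups, N = 26 total
df = (k−1, N−k) = (3−1, 26−3) = (2, 23)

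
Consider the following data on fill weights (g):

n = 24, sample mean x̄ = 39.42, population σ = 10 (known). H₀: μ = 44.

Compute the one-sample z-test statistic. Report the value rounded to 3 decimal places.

SE = σ/√n = 10/√24 = 2.0412
z = (x̄−μ₀)/SE = (39.42−44)/2.0412 = -2.2437

test statistic = -2.244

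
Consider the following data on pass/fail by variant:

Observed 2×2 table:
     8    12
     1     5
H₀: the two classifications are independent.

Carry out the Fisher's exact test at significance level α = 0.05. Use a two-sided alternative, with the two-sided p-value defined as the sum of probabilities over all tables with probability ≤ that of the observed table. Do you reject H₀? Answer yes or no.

reject H₀: no

Margins: r₁=20, r₂=6, c₁=9, c₂=17, n=26
p_obs = C(20,8)·C(6,1)/C(26,9); sum pmf over tables with pmf ≤ p_obs
p-value (two-sided) = 0.37975
At α=0.05: p ≥ α → fail to reject H₀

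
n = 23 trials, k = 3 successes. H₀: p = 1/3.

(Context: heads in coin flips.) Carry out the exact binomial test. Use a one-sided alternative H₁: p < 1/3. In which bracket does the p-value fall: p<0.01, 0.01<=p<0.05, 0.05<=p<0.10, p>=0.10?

p-value bracket: 0.01<=p<0.05

Exact binomial: n=23, k=3, p₀=1/3=0.3333
P(X≤3) from Σ C(n,i)·p₀^i·(1−p₀)^(n−i)
p-value (one-sided, H₁ less) = 0.02648
→ bracket: 0.01<=p<0.05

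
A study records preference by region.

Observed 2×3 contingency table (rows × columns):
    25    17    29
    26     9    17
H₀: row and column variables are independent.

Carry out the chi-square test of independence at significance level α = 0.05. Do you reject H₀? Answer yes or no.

reject H₀: no

Row totals [71, 52], col totals [51, 26, 46], n=123
χ² = (25−29.44)²/29.44 + (17−15.01)²/15.01 + (29−26.55)²/26.55 + (26−21.56)²/21.56 + (9−10.99)²/10.99 + (17−19.45)²/19.45 = 2.7421
df = 2
p-value (upper-tail) = 0.25385
At α=0.05: p ≥ α → fail to reject H₀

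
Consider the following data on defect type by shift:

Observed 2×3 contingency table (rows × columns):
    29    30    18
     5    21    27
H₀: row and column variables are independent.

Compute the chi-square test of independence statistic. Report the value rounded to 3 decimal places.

Row totals [77, 53], col totals [34, 51, 45], n=130
χ² = (29−20.14)²/20.14 + (30−30.21)²/30.21 + (18−26.65)²/26.65 + (5−13.86)²/13.86 + (21−20.79)²/20.79 + (27−18.35)²/18.35 = 16.4596
df = 2

test statistic = 16.460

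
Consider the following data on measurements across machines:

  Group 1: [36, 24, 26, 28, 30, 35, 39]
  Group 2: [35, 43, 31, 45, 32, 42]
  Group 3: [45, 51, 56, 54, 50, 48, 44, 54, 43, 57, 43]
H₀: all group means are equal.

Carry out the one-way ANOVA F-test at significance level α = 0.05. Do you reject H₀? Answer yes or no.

Group means [31.14, 38.00, 49.55], grand mean 41.292
SSB = Σnᵢ(x̄ᵢ−x̄)² = 1535.374; SSW = ΣΣ(x−x̄ᵢ)² = 651.584
MSB = 1535.374/2 = 767.6870; MSW = 651.584/21 = 31.0278
F = MSB/MSW = 24.7419
df = (2, 21)
p-value (upper-tail) = 0.00000
At α=0.05: p < α → reject H₀

reject H₀: yes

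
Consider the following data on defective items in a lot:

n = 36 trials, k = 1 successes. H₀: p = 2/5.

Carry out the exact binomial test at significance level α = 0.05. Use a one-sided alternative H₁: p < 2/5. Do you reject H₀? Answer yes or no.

Exact binomial: n=36, k=1, p₀=2/5=0.4000
P(X≤1) from Σ C(n,i)·p₀^i·(1−p₀)^(n−i)
p-value (one-sided, H₁ less) = 0.00000
At α=0.05: p < α → reject H₀

reject H₀: yes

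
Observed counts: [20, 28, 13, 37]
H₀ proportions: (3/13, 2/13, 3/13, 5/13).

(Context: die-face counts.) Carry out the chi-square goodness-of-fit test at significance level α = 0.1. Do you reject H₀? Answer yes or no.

n = 98; E_i = n·p_i = [22.62, 15.08, 22.62, 37.69]
χ² = (20−22.62)²/22.62 + (28−15.08)²/15.08 + (13−22.62)²/22.62 + (37−37.69)²/37.69 = 15.4803
df = 3
p-value (upper-tail) = 0.00145
At α=0.1: p < α → reject H₀

reject H₀: yes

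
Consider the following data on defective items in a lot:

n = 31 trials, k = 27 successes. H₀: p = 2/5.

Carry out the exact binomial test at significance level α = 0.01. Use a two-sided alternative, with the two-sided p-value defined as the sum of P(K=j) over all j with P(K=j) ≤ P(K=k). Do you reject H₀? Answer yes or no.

Exact binomial: n=31, k=27, p₀=2/5=0.4000
P(X=j) = C(n,j)·p₀^j·(1−p₀)^(n−j); p = Σ P(X=j) over j with P(X=j) ≤ P(X=27)
p-value (two-sided) = 0.00000
At α=0.01: p < α → reject H₀

reject H₀: yes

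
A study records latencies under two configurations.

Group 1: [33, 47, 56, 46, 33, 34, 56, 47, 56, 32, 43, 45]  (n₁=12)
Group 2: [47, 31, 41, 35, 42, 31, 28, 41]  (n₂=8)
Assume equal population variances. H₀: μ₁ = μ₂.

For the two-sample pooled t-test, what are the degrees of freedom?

degrees of freedom = 18

df = n₁ + n₂ − 2 = 12 + 8 − 2 = 18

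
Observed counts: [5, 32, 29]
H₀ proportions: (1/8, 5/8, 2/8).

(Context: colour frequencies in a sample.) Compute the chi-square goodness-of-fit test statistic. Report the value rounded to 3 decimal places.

test statistic = 12.824

n = 66; E_i = n·p_i = [8.25, 41.25, 16.50]
χ² = (5−8.25)²/8.25 + (32−41.25)²/41.25 + (29−16.50)²/16.50 = 12.8242
df = 2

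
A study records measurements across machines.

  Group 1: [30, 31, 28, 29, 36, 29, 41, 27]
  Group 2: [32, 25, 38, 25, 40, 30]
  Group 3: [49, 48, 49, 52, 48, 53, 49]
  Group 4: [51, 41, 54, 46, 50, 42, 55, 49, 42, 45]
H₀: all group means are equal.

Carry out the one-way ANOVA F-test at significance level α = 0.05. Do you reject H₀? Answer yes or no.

Group means [31.38, 31.67, 49.71, 47.50], grand mean 40.774
SSB = Σnᵢ(x̄ᵢ−x̄)² = 2216.282; SSW = ΣΣ(x−x̄ᵢ)² = 613.137
MSB = 2216.282/3 = 738.7608; MSW = 613.137/27 = 22.7088
F = MSB/MSW = 32.5320
df = (3, 27)
p-value (upper-tail) = 0.00000
At α=0.05: p < α → reject H₀

reject H₀: yes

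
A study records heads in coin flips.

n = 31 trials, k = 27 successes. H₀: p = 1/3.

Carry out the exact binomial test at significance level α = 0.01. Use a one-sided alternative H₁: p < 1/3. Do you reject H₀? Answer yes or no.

Exact binomial: n=31, k=27, p₀=1/3=0.3333
P(X≤27) from Σ C(n,i)·p₀^i·(1−p₀)^(n−i)
p-value (one-sided, H₁ less) = 1.00000
At α=0.01: p ≥ α → fail to reject H₀

reject H₀: no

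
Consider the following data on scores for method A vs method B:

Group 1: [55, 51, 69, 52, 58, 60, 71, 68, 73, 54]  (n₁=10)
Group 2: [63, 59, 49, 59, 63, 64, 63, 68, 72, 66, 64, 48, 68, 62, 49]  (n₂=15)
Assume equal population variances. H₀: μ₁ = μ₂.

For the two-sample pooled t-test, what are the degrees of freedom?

df = n₁ + n₂ − 2 = 10 + 15 − 2 = 23

degrees of freedom = 23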